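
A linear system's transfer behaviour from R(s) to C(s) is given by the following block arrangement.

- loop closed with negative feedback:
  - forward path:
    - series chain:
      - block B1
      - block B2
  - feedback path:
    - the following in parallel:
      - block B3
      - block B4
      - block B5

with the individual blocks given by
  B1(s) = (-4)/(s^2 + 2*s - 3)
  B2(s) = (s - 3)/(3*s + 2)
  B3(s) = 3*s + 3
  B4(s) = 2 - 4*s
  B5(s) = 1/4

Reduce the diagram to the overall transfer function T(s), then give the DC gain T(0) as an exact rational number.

First reduce the diagram to T(s).

Step 1 - series reduction of B1, B2; result (12 - 4*s)/(3*s^3 + 8*s^2 - 5*s - 6)
Step 2 - reduce the parallel group B3, B4, B5; result 21/4 - s
Step 3 - reduce the feedback loop with forward (B1*B2) and return (B3+B4+B5); result (12 - 4*s)/(3*s^3 + 12*s^2 - 38*s + 57)
That last expression is T(s); at s = 0 only the constant terms survive, so T(0) = 12/57 = 4/19.

Answer: 4/19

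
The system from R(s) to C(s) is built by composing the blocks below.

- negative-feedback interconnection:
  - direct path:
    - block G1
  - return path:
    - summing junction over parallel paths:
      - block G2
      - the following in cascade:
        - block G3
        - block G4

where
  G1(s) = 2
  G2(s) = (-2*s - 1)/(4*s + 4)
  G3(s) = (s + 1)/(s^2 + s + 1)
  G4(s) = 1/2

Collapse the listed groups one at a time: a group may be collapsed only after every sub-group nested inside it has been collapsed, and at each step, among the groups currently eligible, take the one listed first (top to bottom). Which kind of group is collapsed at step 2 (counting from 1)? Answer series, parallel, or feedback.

Reducing step by step:

Step 1. cascade G3, G4
Step 2. combine G2, (G3*G4) in parallel
Step 3. apply the feedback formula to G1, (G2+(G3*G4))
So the answer for step 2 is parallel.

Answer: parallel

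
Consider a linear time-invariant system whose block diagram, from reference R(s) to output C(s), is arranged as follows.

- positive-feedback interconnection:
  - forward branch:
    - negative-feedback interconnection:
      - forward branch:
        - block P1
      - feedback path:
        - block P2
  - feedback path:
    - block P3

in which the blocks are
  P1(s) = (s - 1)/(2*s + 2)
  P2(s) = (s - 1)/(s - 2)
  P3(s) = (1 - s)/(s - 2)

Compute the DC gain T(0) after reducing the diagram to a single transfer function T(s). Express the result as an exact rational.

Step 1 - reduce the feedback loop with forward P1 and return P2; result (s^2 - 3*s + 2)/(3*s^2 - 4*s - 3)
Step 2 - feedback reduction of [P1/(1+P1*P2)], P3; result (s^2 - 3*s + 2)/(4*s^2 - 6*s - 2)
Evaluating the step-2 result (the overall T(s)) at s = 0 gives T(0) = 2/(-2) = -1.

Answer: -1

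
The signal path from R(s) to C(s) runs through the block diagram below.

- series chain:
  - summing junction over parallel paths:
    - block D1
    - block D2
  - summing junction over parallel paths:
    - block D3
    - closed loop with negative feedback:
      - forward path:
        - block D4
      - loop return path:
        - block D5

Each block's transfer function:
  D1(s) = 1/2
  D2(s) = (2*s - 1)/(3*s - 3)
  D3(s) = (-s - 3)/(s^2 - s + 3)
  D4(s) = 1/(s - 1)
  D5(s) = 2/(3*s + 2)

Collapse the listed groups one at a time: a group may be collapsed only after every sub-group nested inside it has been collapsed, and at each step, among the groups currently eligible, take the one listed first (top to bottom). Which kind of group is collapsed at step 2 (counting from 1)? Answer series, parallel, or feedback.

Answer: feedback

Working:
1. parallel reduction of D1, D2
2. collapse the loop (D4 forward, D5 return)
3. sum the parallel branches D3, [D4/(1+D4*D5)]
4. cascade (D1+D2), (D3+[D4/(1+D4*D5)])
Step 2: feedback.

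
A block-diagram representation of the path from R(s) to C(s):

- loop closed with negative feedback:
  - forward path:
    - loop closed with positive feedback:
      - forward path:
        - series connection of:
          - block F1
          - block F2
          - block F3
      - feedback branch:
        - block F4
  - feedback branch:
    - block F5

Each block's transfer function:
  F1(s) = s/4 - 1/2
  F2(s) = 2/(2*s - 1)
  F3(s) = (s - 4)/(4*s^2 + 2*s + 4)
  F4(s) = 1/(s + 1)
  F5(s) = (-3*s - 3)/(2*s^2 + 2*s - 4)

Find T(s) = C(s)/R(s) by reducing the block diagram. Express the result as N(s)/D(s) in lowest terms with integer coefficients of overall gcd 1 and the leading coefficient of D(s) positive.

Reducing step by step:

Step 1: reduce the series chain F1, F2, F3: (s^2 - 6*s + 8)/(16*s^3 + 12*s - 8)
Step 2: feedback reduction of (F1*F2*F3), F4: (s^3 - 5*s^2 + 2*s + 8)/(16*s^4 + 16*s^3 + 11*s^2 + 10*s - 16)
Step 3: apply the feedback formula to [(F1*F2*F3)/(1-(F1*F2*F3)*F4)], F5; the result is T(s) itself (integer coefficients, no common factor, positive leading denominator coefficient)

Answer: (2*s^5 - 8*s^4 - 10*s^3 + 40*s^2 + 8*s - 32)/(32*s^6 + 64*s^5 - 13*s^4 - 10*s^3 - 47*s^2 - 102*s + 40)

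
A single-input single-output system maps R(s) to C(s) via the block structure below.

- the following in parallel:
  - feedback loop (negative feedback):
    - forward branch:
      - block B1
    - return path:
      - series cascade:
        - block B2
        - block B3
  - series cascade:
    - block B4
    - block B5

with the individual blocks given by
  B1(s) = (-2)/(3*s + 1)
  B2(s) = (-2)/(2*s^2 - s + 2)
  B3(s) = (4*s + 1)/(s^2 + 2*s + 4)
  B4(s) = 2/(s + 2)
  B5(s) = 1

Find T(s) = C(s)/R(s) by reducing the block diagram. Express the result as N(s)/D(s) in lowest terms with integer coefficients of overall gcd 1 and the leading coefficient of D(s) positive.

(1) multiply B2, B3 (series), giving (-8*s - 2)/(2*s^4 + 3*s^3 + 8*s^2 + 8)
(2) reduce the feedback loop with forward B1 and return (B2*B3), giving (-4*s^4 - 6*s^3 - 16*s^2 - 16)/(6*s^5 + 11*s^4 + 27*s^3 + 8*s^2 + 40*s + 12)
(3) reduce the series chain B4, B5, giving 2/(s + 2)
(4) reduce the parallel group [B1/(1+B1*(B2*B3))], (B4*B5), which is the overall transfer function T(s) = C(s)/R(s) in lowest terms

Therefore the answer is (8*s^5 + 8*s^4 + 26*s^3 - 16*s^2 + 64*s - 8)/(6*s^6 + 23*s^5 + 49*s^4 + 62*s^3 + 56*s^2 + 92*s + 24).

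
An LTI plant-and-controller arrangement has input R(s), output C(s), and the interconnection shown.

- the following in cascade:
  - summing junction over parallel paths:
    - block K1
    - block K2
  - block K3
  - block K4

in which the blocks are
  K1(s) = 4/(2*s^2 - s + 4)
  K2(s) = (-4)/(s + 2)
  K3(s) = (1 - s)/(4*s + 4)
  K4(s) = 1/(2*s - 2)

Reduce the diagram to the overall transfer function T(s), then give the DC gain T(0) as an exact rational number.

Reducing step by step:

Step 1: sum the parallel branches K1, K2 = (-8*s^2 + 8*s - 8)/(2*s^3 + 3*s^2 + 2*s + 8)
Step 2: cascade (K1+K2), K3, K4 = (s^2 - s + 1)/(2*s^4 + 5*s^3 + 5*s^2 + 10*s + 8)
That last expression is T(s); at s = 0 only the constant terms survive, so T(0) = 1/8.

Answer: 1/8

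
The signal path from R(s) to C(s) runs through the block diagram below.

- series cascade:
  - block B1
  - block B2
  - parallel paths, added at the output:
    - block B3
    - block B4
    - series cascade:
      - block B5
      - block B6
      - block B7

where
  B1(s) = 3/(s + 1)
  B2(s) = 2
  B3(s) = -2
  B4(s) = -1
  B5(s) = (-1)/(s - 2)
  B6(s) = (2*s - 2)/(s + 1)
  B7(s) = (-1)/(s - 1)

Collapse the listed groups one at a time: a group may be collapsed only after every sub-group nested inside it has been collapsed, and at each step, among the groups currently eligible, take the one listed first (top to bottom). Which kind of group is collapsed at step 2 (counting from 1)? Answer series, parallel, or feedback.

Step 1. series reduction of B5, B6, B7
Step 2. parallel reduction of B3, B4, (B5*B6*B7)
Step 3. reduce the series chain B1, B2, (B3+B4+(B5*B6*B7))
Step 2: parallel.

Therefore the answer is parallel.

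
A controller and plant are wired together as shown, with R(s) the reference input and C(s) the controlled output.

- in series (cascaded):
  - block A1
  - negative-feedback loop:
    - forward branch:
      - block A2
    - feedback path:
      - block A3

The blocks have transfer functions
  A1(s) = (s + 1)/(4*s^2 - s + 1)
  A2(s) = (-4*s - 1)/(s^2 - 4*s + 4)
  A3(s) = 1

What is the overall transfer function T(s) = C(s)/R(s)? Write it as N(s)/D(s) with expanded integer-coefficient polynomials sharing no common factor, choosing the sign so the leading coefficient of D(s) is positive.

The answer is (-4*s^2 - 5*s - 1)/(4*s^4 - 33*s^3 + 21*s^2 - 11*s + 3).

Reasoning:
Step 1 - close the feedback loop around A2, A3: (-4*s - 1)/(s^2 - 8*s + 3)
Step 2 - cascade A1, [A2/(1+A2*A3)], which is the overall transfer function T(s) = C(s)/R(s) in lowest terms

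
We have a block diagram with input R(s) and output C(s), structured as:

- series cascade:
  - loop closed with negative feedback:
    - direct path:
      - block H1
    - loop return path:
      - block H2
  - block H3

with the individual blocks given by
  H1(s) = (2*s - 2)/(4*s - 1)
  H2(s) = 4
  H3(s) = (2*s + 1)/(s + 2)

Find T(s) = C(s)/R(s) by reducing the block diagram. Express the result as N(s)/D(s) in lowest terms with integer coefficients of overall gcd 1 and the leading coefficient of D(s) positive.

Reducing step by step:

1. feedback reduction of H1, H2 = (2*s - 2)/(12*s - 9)
2. cascade [H1/(1+H1*H2)], H3; the result is T(s) itself (integer coefficients, no common factor, positive leading denominator coefficient)

Answer: (4*s^2 - 2*s - 2)/(12*s^2 + 15*s - 18)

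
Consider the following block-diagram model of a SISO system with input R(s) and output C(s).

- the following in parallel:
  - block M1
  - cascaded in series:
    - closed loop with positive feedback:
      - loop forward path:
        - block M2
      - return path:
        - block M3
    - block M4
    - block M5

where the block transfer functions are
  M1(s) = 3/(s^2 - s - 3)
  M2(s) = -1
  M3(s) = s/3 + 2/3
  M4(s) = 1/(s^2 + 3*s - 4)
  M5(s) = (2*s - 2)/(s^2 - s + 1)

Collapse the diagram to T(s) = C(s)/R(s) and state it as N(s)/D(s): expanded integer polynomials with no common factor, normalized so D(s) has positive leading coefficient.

Answer: (3*s^4 + 24*s^3 + 30*s^2 - 27*s + 78)/(s^6 + 7*s^5 + s^4 - 47*s^3 - 5*s^2 + 13*s - 60)

Working:
Step 1. feedback reduction of M2, M3 -> (-3)/(s + 5)
Step 2. cascade [M2/(1-M2*M3)], M4, M5 -> (-6)/(s^4 + 8*s^3 + 12*s^2 - 11*s + 20)
Step 3. sum the parallel branches M1, ([M2/(1-M2*M3)]*M4*M5), which is the overall transfer function T(s) = C(s)/R(s) in lowest terms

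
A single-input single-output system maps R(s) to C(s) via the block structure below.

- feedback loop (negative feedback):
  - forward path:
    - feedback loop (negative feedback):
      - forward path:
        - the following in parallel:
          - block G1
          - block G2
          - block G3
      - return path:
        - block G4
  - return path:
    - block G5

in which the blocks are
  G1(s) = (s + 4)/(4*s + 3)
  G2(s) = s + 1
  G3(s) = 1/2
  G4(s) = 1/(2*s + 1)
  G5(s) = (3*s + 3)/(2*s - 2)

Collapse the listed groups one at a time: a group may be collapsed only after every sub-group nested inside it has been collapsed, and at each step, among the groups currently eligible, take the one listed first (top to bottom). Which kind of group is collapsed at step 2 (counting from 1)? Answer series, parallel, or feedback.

Step 1: sum the parallel branches G1, G2, G3
Step 2: apply the feedback formula to (G1+G2+G3), G4
Step 3: close the feedback loop around [(G1+G2+G3)/(1+(G1+G2+G3)*G4)], G5
The group at step 2 is a feedback group.

Final answer: feedback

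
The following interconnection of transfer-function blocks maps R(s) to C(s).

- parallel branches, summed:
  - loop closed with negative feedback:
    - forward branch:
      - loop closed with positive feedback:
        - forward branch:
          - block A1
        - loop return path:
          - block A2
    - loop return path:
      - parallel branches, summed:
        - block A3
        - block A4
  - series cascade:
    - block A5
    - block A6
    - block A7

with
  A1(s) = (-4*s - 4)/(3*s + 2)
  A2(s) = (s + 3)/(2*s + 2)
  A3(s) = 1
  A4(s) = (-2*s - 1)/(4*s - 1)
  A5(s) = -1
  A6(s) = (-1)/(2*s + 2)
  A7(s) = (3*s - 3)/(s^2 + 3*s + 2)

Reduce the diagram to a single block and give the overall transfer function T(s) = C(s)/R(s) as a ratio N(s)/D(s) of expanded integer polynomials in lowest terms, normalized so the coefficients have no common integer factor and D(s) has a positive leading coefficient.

Reducing step by step:

Step 1 - feedback reduction of A1, A2 -> (-4*s - 4)/(5*s + 8)
Step 2 - reduce the parallel group A3, A4 -> (2*s - 2)/(4*s - 1)
Step 3 - reduce the feedback loop with forward [A1/(1-A1*A2)] and return (A3+A4) -> (-16*s^2 - 12*s + 4)/(12*s^2 + 27*s)
Step 4 - series reduction of A5, A6, A7 -> (3*s - 3)/(2*s^3 + 8*s^2 + 10*s + 4)
Step 5 - parallel reduction of [[A1/(1-A1*A2)]/(1+[A1/(1-A1*A2)]*(A3+A4))], (A5*A6*A7), which is the overall transfer function T(s) = C(s)/R(s) in lowest terms

Answer: (-32*s^5 - 152*s^4 - 212*s^3 - 107*s^2 - 89*s + 16)/(24*s^5 + 150*s^4 + 336*s^3 + 318*s^2 + 108*s)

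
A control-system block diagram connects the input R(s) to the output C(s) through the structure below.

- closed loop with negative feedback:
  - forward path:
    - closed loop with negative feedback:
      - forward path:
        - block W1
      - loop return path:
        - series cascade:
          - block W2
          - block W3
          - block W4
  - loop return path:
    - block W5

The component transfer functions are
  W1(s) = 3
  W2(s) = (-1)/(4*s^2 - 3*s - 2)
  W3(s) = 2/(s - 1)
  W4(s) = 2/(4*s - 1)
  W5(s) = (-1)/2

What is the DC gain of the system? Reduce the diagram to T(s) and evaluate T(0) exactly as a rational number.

First reduce the diagram to T(s).

(1) reduce the series chain W2, W3, W4 -> (-4)/(16*s^4 - 32*s^3 + 11*s^2 + 7*s - 2)
(2) feedback reduction of W1, (W2*W3*W4) -> (48*s^4 - 96*s^3 + 33*s^2 + 21*s - 6)/(16*s^4 - 32*s^3 + 11*s^2 + 7*s - 14)
(3) collapse the loop ([W1/(1+W1*(W2*W3*W4))] forward, W5 return) -> (-96*s^4 + 192*s^3 - 66*s^2 - 42*s + 12)/(16*s^4 - 32*s^3 + 11*s^2 + 7*s + 22)
The step-3 result is T(s). Setting s = 0: T(0) = 12/22 = 6/11.

Answer: 6/11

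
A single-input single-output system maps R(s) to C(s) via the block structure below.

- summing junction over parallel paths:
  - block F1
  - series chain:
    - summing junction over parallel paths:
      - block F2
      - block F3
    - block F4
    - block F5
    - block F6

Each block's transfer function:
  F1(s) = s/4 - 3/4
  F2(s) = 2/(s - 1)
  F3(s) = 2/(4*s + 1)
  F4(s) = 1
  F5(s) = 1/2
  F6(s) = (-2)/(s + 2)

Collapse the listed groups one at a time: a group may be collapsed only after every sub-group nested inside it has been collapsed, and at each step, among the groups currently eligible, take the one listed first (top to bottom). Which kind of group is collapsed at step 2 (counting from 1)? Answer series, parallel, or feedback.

Answer: series

Working:
[1] parallel reduction of F2, F3
[2] combine (F2+F3), F4, F5, F6 in series
[3] reduce the parallel group F1, ((F2+F3)*F4*F5*F6)
Step 2: series.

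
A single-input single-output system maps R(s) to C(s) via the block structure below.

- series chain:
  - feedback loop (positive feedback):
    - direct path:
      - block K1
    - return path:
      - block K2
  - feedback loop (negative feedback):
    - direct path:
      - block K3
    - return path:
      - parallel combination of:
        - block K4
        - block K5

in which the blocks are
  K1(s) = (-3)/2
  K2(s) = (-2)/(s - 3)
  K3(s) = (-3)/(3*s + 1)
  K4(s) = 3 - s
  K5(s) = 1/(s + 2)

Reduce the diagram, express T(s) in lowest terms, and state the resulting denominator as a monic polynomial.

Step 1: feedback reduction of K1, K2 -> (9 - 3*s)/(2*s - 12)
Step 2: sum the parallel branches K4, K5 -> (-s^2 + s + 7)/(s + 2)
Step 3: feedback reduction of K3, (K4+K5) -> (-3*s - 6)/(6*s^2 + 4*s - 19)
Step 4: combine [K1/(1-K1*K2)], [K3/(1+K3*(K4+K5))] in series -> (9*s^2 - 9*s - 54)/(12*s^3 - 64*s^2 - 86*s + 228)
No further cancellation is possible in the step-4 result, so that is T(s). Its denominator becomes monic after dividing by the leading coefficient 12.

Hence the answer: s^3 - 16*s^2/3 - 43*s/6 + 19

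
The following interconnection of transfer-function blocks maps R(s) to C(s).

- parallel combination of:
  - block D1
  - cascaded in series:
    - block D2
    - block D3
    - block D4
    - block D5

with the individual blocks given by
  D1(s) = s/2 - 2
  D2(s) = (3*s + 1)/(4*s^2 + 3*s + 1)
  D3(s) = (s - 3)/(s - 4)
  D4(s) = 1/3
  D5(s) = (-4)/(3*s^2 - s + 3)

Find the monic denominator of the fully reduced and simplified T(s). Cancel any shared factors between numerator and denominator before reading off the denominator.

Reducing step by step:

Step 1: reduce the series chain D2, D3, D4, D5 gives (-12*s^2 + 32*s + 12)/(36*s^5 - 129*s^4 - 24*s^3 - 120*s^2 - 87*s - 36)
Step 2: sum the parallel branches D1, (D2*D3*D4*D5) gives (36*s^6 - 273*s^5 + 492*s^4 - 24*s^3 + 369*s^2 + 376*s + 168)/(72*s^5 - 258*s^4 - 48*s^3 - 240*s^2 - 174*s - 72)
Step 2 gives the fully reduced T(s), with no common factor left to cancel. The denominator's leading coefficient is 72, so divide each of its coefficients by 72 to get the monic form.

Answer: s^5 - 43*s^4/12 - 2*s^3/3 - 10*s^2/3 - 29*s/12 - 1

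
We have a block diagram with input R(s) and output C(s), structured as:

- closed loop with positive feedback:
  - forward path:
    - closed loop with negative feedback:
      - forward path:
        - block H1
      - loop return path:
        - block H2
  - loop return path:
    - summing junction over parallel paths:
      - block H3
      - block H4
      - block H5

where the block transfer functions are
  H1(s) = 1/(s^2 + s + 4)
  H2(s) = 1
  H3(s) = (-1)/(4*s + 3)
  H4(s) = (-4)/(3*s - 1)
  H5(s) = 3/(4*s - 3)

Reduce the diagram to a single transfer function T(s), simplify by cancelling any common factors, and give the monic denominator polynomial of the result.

Step 1 - close the feedback loop around H1, H2 = 1/(s^2 + s + 5)
Step 2 - sum the parallel branches H3, H4, H5 = (-40*s^2 + 28*s + 24)/(48*s^3 - 16*s^2 - 27*s + 9)
Step 3 - close the feedback loop around [H1/(1+H1*H2)], (H3+H4+H5) = (48*s^3 - 16*s^2 - 27*s + 9)/(48*s^5 + 32*s^4 + 197*s^3 - 58*s^2 - 154*s + 21)
Step 3 gives the fully reduced T(s), with no common factor left to cancel. The denominator's leading coefficient is 48, so divide each of its coefficients by 48 to get the monic form.

Answer: s^5 + 2*s^4/3 + 197*s^3/48 - 29*s^2/24 - 77*s/24 + 7/16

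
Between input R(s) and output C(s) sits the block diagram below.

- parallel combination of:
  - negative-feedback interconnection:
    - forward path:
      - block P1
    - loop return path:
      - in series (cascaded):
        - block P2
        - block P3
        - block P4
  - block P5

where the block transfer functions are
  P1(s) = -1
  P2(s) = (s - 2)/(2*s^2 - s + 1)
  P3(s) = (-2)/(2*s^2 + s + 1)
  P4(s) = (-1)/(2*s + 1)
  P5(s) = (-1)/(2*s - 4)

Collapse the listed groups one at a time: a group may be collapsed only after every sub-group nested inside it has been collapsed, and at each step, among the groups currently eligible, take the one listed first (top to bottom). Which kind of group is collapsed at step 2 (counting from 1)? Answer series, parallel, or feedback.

Step 1. combine P2, P3, P4 in series
Step 2. reduce the feedback loop with forward P1 and return (P2*P3*P4)
Step 3. parallel reduction of [P1/(1+P1*(P2*P3*P4))], P5
Step 2: feedback.

Therefore the answer is feedback.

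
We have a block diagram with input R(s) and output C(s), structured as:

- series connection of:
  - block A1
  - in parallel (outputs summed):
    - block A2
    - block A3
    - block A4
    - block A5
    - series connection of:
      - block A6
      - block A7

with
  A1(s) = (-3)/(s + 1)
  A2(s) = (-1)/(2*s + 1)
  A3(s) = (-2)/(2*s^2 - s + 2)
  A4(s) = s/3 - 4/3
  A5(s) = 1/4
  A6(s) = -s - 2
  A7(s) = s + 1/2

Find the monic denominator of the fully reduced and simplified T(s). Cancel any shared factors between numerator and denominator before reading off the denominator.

Step 1. series reduction of A6, A7 -> -s^2 - 5*s/2 - 1
Step 2. combine A2, A3, A4, A5, (A6*A7) in parallel -> (-48*s^5 - 104*s^4 - 136*s^3 - 126*s^2 - 163*s - 98)/(48*s^3 + 36*s + 24)
Step 3. cascade A1, (A2+A3+A4+A5+(A6*A7)) -> (48*s^5 + 104*s^4 + 136*s^3 + 126*s^2 + 163*s + 98)/(16*s^4 + 16*s^3 + 12*s^2 + 20*s + 8)
T(s) is the step-3 result (common factors already cancelled). Leading coefficient of the denominator: 16. Divide through by 16 for the monic polynomial.

Hence the answer: s^4 + s^3 + 3*s^2/4 + 5*s/4 + 1/2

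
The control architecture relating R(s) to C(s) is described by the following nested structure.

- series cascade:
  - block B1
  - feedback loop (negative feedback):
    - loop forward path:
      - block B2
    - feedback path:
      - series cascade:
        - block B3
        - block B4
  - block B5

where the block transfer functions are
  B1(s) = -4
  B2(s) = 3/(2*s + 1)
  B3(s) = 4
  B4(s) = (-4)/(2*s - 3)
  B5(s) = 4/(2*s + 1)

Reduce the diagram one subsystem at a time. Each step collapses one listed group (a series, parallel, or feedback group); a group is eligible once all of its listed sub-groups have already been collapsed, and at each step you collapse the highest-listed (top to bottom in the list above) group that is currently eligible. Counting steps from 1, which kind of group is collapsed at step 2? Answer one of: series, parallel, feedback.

The answer is feedback.

Reasoning:
1. series reduction of B3, B4
2. apply the feedback formula to B2, (B3*B4)
3. combine B1, [B2/(1+B2*(B3*B4))], B5 in series
Step 2: feedback.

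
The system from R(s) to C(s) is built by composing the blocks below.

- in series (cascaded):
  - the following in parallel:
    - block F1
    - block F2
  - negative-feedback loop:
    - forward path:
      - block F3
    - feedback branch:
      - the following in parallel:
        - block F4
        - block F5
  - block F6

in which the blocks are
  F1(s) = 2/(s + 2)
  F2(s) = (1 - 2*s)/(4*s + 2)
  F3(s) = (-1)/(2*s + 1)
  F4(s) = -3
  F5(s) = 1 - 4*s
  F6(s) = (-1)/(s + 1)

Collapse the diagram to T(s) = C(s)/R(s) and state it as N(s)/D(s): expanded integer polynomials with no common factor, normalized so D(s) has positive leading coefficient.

Step 1. combine F1, F2 in parallel -> (-2*s^2 + 5*s + 6)/(4*s^2 + 10*s + 4)
Step 2. reduce the parallel group F4, F5 -> -4*s - 2
Step 3. close the feedback loop around F3, (F4+F5) -> (-1)/(6*s + 3)
Step 4. series reduction of (F1+F2), [F3/(1+F3*(F4+F5))], F6, which is the overall transfer function T(s) = C(s)/R(s) in lowest terms

Answer: (-2*s^2 + 5*s + 6)/(24*s^4 + 96*s^3 + 126*s^2 + 66*s + 12)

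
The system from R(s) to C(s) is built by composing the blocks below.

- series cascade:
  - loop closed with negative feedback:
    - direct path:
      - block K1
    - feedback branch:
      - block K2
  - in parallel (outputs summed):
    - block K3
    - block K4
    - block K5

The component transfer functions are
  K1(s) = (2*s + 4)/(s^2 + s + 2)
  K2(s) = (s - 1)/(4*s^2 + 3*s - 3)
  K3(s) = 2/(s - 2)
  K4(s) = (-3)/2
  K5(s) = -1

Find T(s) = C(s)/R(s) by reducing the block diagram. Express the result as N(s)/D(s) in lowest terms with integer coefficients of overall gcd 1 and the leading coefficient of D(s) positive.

Answer: (-20*s^4 + s^3 + 139*s^2 + 72*s - 84)/(4*s^5 - s^4 - 4*s^3 - 15*s^2 - 20*s + 20)

Working:
1. close the feedback loop around K1, K2 -> (8*s^3 + 22*s^2 + 6*s - 12)/(4*s^4 + 7*s^3 + 10*s^2 + 5*s - 10)
2. reduce the parallel group K3, K4, K5 -> (14 - 5*s)/(2*s - 4)
3. cascade [K1/(1+K1*K2)], (K3+K4+K5) - this is the overall T(s), already in the required normalized form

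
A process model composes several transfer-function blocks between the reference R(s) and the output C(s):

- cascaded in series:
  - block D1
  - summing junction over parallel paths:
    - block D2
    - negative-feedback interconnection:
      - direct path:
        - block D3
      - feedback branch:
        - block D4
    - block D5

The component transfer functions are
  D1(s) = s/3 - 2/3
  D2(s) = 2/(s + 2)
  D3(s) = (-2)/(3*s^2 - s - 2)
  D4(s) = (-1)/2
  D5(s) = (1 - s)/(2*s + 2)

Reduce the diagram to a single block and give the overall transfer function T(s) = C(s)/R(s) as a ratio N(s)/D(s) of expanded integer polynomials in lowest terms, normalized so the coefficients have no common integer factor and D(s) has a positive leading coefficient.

Reducing step by step:

Step 1 - close the feedback loop around D3, D4, giving (-2)/(3*s^2 - s - 1)
Step 2 - reduce the parallel group D2, [D3/(1+D3*D4)], D5, giving (-3*s^4 + 10*s^3 + 12*s^2 - 21*s - 14)/(6*s^4 + 16*s^3 + 4*s^2 - 10*s - 4)
Step 3 - cascade D1, (D2+[D3/(1+D3*D4)]+D5) - this is the overall T(s), already in the required normalized form

Answer: (-3*s^5 + 16*s^4 - 8*s^3 - 45*s^2 + 28*s + 28)/(18*s^4 + 48*s^3 + 12*s^2 - 30*s - 12)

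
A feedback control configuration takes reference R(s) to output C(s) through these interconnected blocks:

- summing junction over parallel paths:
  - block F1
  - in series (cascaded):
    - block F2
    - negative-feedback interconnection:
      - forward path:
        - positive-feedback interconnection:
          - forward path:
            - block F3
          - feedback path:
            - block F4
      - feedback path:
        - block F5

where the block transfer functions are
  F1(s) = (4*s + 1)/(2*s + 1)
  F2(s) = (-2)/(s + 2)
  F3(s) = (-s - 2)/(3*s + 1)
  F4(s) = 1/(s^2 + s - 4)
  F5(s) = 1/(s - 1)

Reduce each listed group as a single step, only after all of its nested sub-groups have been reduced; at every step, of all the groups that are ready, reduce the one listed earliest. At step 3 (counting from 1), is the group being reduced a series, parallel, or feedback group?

Step 1: collapse the loop (F3 forward, F4 return)
Step 2: close the feedback loop around [F3/(1-F3*F4)], F5
Step 3: cascade F2, [[F3/(1-F3*F4)]/(1+[F3/(1-F3*F4)]*F5)]
Step 4: combine F1, (F2*[[F3/(1-F3*F4)]/(1+[F3/(1-F3*F4)]*F5)]) in parallel
Step 3: series.

Final answer: series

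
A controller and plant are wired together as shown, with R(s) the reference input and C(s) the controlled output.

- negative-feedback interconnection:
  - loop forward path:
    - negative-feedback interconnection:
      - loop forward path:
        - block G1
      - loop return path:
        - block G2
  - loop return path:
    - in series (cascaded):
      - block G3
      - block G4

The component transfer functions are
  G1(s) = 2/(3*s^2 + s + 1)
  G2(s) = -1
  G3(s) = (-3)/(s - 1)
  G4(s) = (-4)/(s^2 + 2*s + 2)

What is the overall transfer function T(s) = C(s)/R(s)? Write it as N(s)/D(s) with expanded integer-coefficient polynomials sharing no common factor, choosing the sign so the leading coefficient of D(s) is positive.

(1) apply the feedback formula to G1, G2: 2/(3*s^2 + s - 1)
(2) series reduction of G3, G4: 12/(s^3 + s^2 - 2)
(3) apply the feedback formula to [G1/(1+G1*G2)], (G3*G4), giving the overall T(s)

Hence the answer: (2*s^3 + 2*s^2 - 4)/(3*s^5 + 4*s^4 - 7*s^2 - 2*s + 26)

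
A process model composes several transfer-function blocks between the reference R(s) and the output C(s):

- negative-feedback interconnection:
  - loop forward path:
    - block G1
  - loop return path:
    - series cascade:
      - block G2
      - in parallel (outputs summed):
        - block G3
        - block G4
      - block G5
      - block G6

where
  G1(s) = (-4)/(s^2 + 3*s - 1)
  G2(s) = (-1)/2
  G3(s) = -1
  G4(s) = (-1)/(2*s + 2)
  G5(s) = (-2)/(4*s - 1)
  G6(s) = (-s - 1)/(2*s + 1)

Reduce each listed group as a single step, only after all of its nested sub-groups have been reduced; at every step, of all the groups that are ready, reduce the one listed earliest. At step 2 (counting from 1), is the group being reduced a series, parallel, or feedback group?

The answer is series.

Reasoning:
1. combine G3, G4 in parallel
2. reduce the series chain G2, (G3+G4), G5, G6
3. collapse the loop (G1 forward, (G2*(G3+G4)*G5*G6) return)
Step 2 collapses a series group.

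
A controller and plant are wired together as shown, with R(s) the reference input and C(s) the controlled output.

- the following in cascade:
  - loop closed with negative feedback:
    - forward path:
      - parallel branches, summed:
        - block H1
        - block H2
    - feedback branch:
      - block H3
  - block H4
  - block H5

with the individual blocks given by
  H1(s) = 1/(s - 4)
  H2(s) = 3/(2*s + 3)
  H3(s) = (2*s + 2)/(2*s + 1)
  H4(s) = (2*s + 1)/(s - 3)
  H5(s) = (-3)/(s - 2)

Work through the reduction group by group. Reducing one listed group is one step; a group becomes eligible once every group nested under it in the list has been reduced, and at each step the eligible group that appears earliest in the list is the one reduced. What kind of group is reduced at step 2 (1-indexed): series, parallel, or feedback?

(1) reduce the parallel group H1, H2
(2) apply the feedback formula to (H1+H2), H3
(3) combine [(H1+H2)/(1+(H1+H2)*H3)], H4, H5 in series
Step 2 collapses a feedback group.

Final answer: feedback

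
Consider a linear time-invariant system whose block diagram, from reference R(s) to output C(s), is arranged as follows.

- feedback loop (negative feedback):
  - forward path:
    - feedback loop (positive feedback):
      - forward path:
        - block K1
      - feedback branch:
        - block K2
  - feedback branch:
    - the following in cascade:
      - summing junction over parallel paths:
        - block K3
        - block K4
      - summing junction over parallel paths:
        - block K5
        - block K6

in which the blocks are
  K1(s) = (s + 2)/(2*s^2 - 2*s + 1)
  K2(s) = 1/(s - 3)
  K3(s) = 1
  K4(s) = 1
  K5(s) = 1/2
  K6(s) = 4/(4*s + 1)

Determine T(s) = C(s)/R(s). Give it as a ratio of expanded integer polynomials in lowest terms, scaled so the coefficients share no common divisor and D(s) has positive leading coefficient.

The answer is (4*s^3 - 3*s^2 - 25*s - 6)/(8*s^4 - 26*s^3 + 21*s^2 - 47*s - 59).

Reasoning:
1. close the feedback loop around K1, K2; result (s^2 - s - 6)/(2*s^3 - 8*s^2 + 6*s - 5)
2. sum the parallel branches K3, K4; result 2
3. sum the parallel branches K5, K6; result (4*s + 9)/(8*s + 2)
4. combine (K3+K4), (K5+K6) in series; result (4*s + 9)/(4*s + 1)
5. apply the feedback formula to [K1/(1-K1*K2)], ((K3+K4)*(K5+K6)), giving the overall T(s)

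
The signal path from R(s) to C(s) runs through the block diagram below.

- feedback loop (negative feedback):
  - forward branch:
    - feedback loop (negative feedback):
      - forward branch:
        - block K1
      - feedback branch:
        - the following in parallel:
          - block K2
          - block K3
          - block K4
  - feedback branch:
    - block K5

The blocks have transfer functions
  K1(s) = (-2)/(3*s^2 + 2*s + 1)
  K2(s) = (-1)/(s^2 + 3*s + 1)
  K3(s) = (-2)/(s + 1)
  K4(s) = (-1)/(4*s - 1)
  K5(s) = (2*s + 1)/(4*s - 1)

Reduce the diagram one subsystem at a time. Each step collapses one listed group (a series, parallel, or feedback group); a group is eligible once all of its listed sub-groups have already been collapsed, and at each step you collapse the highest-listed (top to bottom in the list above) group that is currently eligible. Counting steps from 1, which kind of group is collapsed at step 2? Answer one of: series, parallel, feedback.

Step 1: parallel reduction of K2, K3, K4
Step 2: collapse the loop (K1 forward, (K2+K3+K4) return)
Step 3: collapse the loop ([K1/(1+K1*(K2+K3+K4))] forward, K5 return)
Step 2: feedback.

Hence the answer: feedback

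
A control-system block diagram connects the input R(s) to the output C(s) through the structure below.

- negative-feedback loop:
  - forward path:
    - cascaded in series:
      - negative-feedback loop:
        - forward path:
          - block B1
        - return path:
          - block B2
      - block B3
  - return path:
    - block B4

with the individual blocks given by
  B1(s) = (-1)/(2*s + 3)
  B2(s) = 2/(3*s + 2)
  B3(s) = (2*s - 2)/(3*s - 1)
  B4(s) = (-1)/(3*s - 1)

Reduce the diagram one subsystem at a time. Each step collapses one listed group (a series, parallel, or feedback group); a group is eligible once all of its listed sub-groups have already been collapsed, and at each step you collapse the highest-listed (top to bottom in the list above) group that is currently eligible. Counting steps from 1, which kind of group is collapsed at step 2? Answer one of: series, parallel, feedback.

[1] apply the feedback formula to B1, B2
[2] reduce the series chain [B1/(1+B1*B2)], B3
[3] apply the feedback formula to ([B1/(1+B1*B2)]*B3), B4
Step 2 collapses a series group.

Answer: series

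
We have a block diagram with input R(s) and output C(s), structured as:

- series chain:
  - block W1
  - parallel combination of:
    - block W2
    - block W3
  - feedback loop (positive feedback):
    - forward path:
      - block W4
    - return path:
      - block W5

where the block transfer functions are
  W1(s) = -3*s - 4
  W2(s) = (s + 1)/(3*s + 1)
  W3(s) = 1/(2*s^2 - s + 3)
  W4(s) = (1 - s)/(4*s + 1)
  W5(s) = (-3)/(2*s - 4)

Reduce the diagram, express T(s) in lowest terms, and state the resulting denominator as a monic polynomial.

Step 1: add W2, W3 (parallel), giving (2*s^3 + s^2 + 5*s + 4)/(6*s^3 - s^2 + 8*s + 3)
Step 2: apply the feedback formula to W4, W5, giving (-2*s^2 + 6*s - 4)/(8*s^2 - 17*s - 1)
Step 3: combine W1, (W2+W3), [W4/(1-W4*W5)] in series, giving (12*s^6 - 14*s^5 - 4*s^4 - 6*s^3 - 84*s^2 + 32*s + 64)/(48*s^5 - 110*s^4 + 75*s^3 - 111*s^2 - 59*s - 3)
That last expression is T(s), already simplified. Scaling its denominator by 1/48 (the reciprocal of the leading coefficient) yields the monic denominator.

Answer: s^5 - 55*s^4/24 + 25*s^3/16 - 37*s^2/16 - 59*s/48 - 1/16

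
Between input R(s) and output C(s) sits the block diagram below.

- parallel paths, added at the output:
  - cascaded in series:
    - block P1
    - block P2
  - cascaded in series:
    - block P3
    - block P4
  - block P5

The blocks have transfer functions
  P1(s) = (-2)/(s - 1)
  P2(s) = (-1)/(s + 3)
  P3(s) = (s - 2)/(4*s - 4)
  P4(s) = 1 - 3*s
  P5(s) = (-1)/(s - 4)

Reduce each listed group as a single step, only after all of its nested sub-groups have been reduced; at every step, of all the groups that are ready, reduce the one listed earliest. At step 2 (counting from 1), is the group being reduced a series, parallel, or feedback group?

Reducing step by step:

(1) series reduction of P1, P2
(2) cascade P3, P4
(3) parallel reduction of (P1*P2), (P3*P4), P5
So the answer for step 2 is series.

Answer: series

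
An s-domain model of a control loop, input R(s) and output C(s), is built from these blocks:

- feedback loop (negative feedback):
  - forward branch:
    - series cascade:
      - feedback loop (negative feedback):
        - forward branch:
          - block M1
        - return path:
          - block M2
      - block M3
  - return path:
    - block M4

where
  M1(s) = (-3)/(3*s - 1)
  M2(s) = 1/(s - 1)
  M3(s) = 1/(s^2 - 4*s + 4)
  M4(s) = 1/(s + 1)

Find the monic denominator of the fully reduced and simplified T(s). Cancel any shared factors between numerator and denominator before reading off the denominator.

Step 1 - collapse the loop (M1 forward, M2 return), giving (3 - 3*s)/(3*s^2 - 4*s - 2)
Step 2 - reduce the series chain [M1/(1+M1*M2)], M3, giving (3 - 3*s)/(3*s^4 - 16*s^3 + 26*s^2 - 8*s - 8)
Step 3 - close the feedback loop around ([M1/(1+M1*M2)]*M3), M4, giving (3 - 3*s^2)/(3*s^5 - 13*s^4 + 10*s^3 + 18*s^2 - 19*s - 5)
That last expression is T(s), already simplified. Scaling its denominator by 1/3 (the reciprocal of the leading coefficient) yields the monic denominator.

Final answer: s^5 - 13*s^4/3 + 10*s^3/3 + 6*s^2 - 19*s/3 - 5/3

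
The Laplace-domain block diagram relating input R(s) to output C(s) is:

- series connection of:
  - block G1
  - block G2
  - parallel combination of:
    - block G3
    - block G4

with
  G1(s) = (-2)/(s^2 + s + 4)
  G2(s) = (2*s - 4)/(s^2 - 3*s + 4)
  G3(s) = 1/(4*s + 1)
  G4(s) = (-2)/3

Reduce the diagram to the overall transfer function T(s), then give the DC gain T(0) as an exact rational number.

Step 1: sum the parallel branches G3, G4: (1 - 8*s)/(12*s + 3)
Step 2: multiply G1, G2, (G3+G4) (series): (32*s^2 - 68*s + 8)/(12*s^5 - 21*s^4 + 54*s^3 - 81*s^2 + 168*s + 48)
Evaluating the step-2 result (the overall T(s)) at s = 0 gives T(0) = 8/48 = 1/6.

Final answer: 1/6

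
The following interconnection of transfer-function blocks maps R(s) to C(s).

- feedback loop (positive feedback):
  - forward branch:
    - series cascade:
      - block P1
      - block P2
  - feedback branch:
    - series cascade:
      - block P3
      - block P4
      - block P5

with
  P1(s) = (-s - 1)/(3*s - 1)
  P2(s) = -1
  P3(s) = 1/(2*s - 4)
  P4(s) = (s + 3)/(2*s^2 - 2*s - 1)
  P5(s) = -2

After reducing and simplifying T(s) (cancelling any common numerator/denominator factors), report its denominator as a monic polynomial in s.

First reduce the diagram to T(s).

1. cascade P1, P2: (s + 1)/(3*s - 1)
2. series reduction of P3, P4, P5: (-s - 3)/(2*s^3 - 6*s^2 + 3*s + 2)
3. close the feedback loop around (P1*P2), (P3*P4*P5): (2*s^4 - 4*s^3 - 3*s^2 + 5*s + 2)/(6*s^4 - 20*s^3 + 16*s^2 + 7*s + 1)
No further cancellation is possible in the step-3 result, so that is T(s). Its denominator becomes monic after dividing by the leading coefficient 6.

Answer: s^4 - 10*s^3/3 + 8*s^2/3 + 7*s/6 + 1/6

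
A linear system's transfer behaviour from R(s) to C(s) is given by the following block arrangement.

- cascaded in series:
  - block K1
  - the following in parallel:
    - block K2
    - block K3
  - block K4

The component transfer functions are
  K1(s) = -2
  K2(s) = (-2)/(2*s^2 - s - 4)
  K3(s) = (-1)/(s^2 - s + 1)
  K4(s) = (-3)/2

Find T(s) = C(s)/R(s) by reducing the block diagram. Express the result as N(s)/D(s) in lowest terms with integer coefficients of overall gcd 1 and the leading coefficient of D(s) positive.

[1] parallel reduction of K2, K3 = (-4*s^2 + 3*s + 2)/(2*s^4 - 3*s^3 - s^2 + 3*s - 4)
[2] multiply K1, (K2+K3), K4 (series) - this is the overall T(s), already in the required normalized form

Therefore the answer is (-12*s^2 + 9*s + 6)/(2*s^4 - 3*s^3 - s^2 + 3*s - 4).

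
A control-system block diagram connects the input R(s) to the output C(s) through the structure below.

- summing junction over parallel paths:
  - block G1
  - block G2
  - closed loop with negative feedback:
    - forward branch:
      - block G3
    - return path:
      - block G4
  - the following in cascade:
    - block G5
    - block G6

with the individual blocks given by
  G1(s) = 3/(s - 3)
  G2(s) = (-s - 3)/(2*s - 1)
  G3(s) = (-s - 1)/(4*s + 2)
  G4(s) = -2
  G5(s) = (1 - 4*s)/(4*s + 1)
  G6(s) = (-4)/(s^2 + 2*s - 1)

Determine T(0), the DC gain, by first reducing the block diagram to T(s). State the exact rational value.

Answer: 23/4

Working:
Step 1 - collapse the loop (G3 forward, G4 return) -> (-s - 1)/(6*s + 4)
Step 2 - multiply G5, G6 (series) -> (16*s - 4)/(4*s^3 + 9*s^2 - 2*s - 1)
Step 3 - parallel reduction of G1, G2, [G3/(1+G3*G4)], (G5*G6) -> (-32*s^6 + 76*s^5 + 797*s^4 + 2*s^3 + 126*s - 69)/(48*s^6 - 28*s^5 - 370*s^4 + 14*s^3 + 162*s^2 - 14*s - 12)
Step 3 gives the overall T(s). Then T(0) = -69/(-12) = 23/4.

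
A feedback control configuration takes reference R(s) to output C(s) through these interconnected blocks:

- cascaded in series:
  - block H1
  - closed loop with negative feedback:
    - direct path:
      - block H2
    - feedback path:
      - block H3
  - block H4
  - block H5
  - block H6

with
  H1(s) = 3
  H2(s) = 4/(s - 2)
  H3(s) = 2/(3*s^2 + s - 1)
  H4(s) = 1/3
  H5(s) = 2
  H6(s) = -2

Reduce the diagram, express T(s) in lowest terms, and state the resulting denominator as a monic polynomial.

The answer is s^3 - 5*s^2/3 - s + 10/3.

Reasoning:
(1) feedback reduction of H2, H3: (12*s^2 + 4*s - 4)/(3*s^3 - 5*s^2 - 3*s + 10)
(2) reduce the series chain H1, [H2/(1+H2*H3)], H4, H5, H6: (-48*s^2 - 16*s + 16)/(3*s^3 - 5*s^2 - 3*s + 10)
Step 2 gives the fully reduced T(s), with no common factor left to cancel. The denominator's leading coefficient is 3, so divide each of its coefficients by 3 to get the monic form.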